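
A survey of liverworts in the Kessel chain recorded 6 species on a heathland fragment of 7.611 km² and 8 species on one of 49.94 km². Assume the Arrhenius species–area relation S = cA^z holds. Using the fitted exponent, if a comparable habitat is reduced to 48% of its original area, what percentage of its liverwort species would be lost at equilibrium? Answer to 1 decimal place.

z = ln(8/6) / ln(49.94/7.611) = 0.2877 / 1.8812 = 0.1529
S_new/S_old = (A_new/A_old)^z = 0.48^0.1529 = exp(0.1529 × -0.7340) = 0.8938
Fraction lost = 1 − 0.8938 = 0.1062

10.6%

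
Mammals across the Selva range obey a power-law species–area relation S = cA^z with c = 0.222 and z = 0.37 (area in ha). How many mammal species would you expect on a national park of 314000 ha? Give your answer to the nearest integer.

24 species

S = 0.222 × 314000^0.37
ln S = ln 0.222 + 0.37 × ln 314000 = -1.5051 + 0.37 × 12.6571 = 3.1781
S = e^3.1781 ≈ 24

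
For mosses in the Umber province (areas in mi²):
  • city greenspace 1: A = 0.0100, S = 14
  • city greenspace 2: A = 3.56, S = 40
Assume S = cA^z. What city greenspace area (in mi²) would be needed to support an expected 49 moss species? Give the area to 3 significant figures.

11.1 mi²

z = ln(40/14) / ln(3.56/0.01) = 1.0498 / 5.8749 = 0.1787
c = 14 / 0.01^0.1787 = 14 / 0.4391 = 31.88
A = (49/31.88)^(1/0.1787) ⇒ ln A = ln(1.537)/0.1787 = 2.4054
A = e^2.4054 ≈ 11.08 mi²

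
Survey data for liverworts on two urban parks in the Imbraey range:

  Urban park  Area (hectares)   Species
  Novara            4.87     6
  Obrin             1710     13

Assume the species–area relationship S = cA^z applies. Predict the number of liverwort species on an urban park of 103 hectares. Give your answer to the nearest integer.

9

z = ln(13/6) / ln(1710/4.87) = 0.7732 / 5.8612 = 0.1319
c = 6 / 4.87^0.1319 = 6 / 1.232 = 4.869
S₃ = 4.869 × 103^0.1319 = 4.869 × 1.843 ≈ 8.974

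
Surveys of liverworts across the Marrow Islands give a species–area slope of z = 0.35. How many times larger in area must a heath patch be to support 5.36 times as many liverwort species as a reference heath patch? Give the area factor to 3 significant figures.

(A₂/A₁)^0.35 = 5.36, so A₂/A₁ = 5.36^(1/0.35) = 5.36^2.857
ln(A₂/A₁) = ln 5.36 / 0.35 = 1.6790 / 0.35 = 4.7970
A₂/A₁ = e^4.7970 ≈ 121.2

121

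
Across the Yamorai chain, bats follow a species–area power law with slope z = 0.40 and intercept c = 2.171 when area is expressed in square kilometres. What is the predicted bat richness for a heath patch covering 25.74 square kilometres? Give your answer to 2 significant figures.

S = 2.171 × 25.74^0.4 = 2.171 × 3.666 ≈ 7.96

8.0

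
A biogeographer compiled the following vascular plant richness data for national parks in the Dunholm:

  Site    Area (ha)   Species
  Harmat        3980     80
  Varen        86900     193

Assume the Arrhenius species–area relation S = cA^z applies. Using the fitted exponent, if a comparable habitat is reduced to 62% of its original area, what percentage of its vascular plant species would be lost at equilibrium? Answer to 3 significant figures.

12.8%

z = ln(193/80) / ln(86900/3980) = 0.8807 / 3.0835 = 0.2856
S_new/S_old = (A_new/A_old)^z = 0.62^0.2856 = exp(0.2856 × -0.4780) = 0.8724
Fraction lost = 1 − 0.8724 = 0.1276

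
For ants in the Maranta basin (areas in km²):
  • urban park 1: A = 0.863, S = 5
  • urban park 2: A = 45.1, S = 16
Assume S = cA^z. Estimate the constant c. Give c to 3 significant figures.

z = ln(S₂/S₁) / ln(A₂/A₁) = ln(16/5) / ln(45.1/0.863) = 1.1632 / 3.9562 = 0.2940
c = S₁ / A₁^z = 5 / 0.863^0.2940 = 5 / 0.9576 = 5.221

5.22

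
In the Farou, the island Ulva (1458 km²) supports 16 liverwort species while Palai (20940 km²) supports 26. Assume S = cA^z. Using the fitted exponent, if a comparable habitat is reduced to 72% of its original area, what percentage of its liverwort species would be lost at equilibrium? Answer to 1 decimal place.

5.8%

z = ln(26/16) / ln(20940/1458) = 0.4855 / 2.6646 = 0.1822
S_new/S_old = (A_new/A_old)^z = 0.72^0.1822 = exp(0.1822 × -0.3285) = 0.9419
Fraction lost = 1 − 0.9419 = 0.0581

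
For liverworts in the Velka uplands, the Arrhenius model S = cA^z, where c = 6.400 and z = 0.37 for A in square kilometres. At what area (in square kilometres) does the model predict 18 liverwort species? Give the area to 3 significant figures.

16.4 square kilometres

18 = 6.4 × A^0.37  ⇒  A^0.37 = 18/6.4 = 2.812
ln A = ln(2.812) / 0.37 = 1.0341 / 0.37 = 2.7948
A = e^2.7948 ≈ 16.36 square kilometres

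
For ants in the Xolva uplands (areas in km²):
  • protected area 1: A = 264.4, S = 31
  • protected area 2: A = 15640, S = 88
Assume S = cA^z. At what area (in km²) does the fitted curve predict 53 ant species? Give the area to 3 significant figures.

2150 km²

z = ln(88/31) / ln(15640/264.4) = 1.0433 / 4.0801 = 0.2557
c = 31 / 264.4^0.2557 = 31 / 4.163 = 7.447
A = (53/7.447)^(1/0.2557) ⇒ ln A = ln(7.117)/0.2557 = 7.6747
A = e^7.6747 ≈ 2153 km²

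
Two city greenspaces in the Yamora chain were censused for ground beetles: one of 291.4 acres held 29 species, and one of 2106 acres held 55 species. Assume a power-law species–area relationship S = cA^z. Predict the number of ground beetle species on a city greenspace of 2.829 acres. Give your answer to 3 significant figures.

z = ln(55/29) / ln(2106/291.4) = 0.6400 / 1.9778 = 0.3236
c = 29 / 291.4^0.3236 = 29 / 6.274 = 4.623
S₃ = 4.623 × 2.829^0.3236 = 4.623 × 1.4 ≈ 6.472

6.47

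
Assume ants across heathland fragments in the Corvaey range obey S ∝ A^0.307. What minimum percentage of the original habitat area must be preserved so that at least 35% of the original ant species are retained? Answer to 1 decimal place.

Need (A_new/A_old)^0.307 = 0.35, so A_new/A_old = 0.35^(1/0.307) = 0.35^3.257
ln(A_new/A_old) = ln 0.35 / 0.307 = -1.0498 / 0.307 = -3.4196
A_new/A_old = e^-3.4196 ≈ 0.03272

3.3%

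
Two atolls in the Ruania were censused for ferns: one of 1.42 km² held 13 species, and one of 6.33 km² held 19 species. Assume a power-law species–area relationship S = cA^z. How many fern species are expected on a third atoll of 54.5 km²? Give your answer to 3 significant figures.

z = ln(19/13) / ln(6.33/1.42) = 0.3795 / 1.4946 = 0.2539
c = 13 / 1.42^0.2539 = 13 / 1.093 = 11.89
S₃ = 11.89 × 54.5^0.2539 = 11.89 × 2.76 ≈ 32.82

32.8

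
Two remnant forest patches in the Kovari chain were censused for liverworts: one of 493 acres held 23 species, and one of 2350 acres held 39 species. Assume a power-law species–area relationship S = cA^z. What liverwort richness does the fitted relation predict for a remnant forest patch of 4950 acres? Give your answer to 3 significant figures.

z = ln(39/23) / ln(2350/493) = 0.5281 / 1.5617 = 0.3381
c = 23 / 493^0.3381 = 23 / 8.139 = 2.826
S₃ = 2.826 × 4950^0.3381 = 2.826 × 17.75 ≈ 50.17

50.2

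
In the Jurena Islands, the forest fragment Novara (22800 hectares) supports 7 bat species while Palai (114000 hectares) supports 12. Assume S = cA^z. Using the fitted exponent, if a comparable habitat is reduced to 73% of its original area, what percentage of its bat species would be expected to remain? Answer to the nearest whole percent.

90%

z = ln(12/7) / ln(114000/22800) = 0.5390 / 1.6094 = 0.3349
S_new/S_old = (A_new/A_old)^z = 0.73^0.3349 = exp(0.3349 × -0.3147) = 0.9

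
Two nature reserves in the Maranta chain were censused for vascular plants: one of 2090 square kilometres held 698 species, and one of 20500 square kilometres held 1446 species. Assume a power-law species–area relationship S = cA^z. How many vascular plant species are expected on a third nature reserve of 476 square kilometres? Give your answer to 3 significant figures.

z = ln(1446/698) / ln(20500/2090) = 0.7283 / 2.2833 = 0.3190
c = 698 / 2090^0.3190 = 698 / 11.46 = 60.92
S₃ = 60.92 × 476^0.3190 = 60.92 × 7.147 ≈ 435.4

435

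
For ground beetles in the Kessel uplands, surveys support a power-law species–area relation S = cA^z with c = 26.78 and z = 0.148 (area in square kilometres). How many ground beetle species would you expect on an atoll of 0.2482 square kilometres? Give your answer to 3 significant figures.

S = 26.78 × 0.2482^0.148
ln S = ln 26.78 + 0.148 × ln 0.2482 = 3.2877 + 0.148 × -1.3935 = 3.0814
S = e^3.0814 ≈ 21.79

21.8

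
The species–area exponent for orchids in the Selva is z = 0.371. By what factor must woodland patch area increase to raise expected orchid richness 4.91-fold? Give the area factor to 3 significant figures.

(A₂/A₁)^0.371 = 4.91, so A₂/A₁ = 4.91^(1/0.371) = 4.91^2.695
ln(A₂/A₁) = ln 4.91 / 0.371 = 1.5913 / 0.371 = 4.2891
A₂/A₁ = e^4.2891 ≈ 72.9

72.9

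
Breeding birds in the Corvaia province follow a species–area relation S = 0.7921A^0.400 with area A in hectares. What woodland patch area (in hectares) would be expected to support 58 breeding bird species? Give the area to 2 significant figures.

58 = 0.7921 × A^0.4  ⇒  A^0.4 = 58/0.7921 = 73.22
ln A = ln(73.22) / 0.4 = 4.2935 / 0.4 = 10.7338
A = e^10.7338 ≈ 45880 hectares

46000 hectares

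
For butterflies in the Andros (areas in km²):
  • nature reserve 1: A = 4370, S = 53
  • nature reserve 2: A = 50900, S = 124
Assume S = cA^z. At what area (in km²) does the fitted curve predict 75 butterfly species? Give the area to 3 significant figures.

11900 km²

z = ln(124/53) / ln(50900/4370) = 0.8500 / 2.4551 = 0.3462
c = 53 / 4370^0.3462 = 53 / 18.21 = 2.91
A = (75/2.91)^(1/0.3462) ⇒ ln A = ln(25.77)/0.3462 = 9.3854
A = e^9.3854 ≈ 11913 km²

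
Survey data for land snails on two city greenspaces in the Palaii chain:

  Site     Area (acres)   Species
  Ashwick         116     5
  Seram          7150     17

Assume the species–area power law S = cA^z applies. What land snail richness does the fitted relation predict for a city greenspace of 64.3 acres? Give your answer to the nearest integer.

z = ln(17/5) / ln(7150/116) = 1.2238 / 4.1213 = 0.2969
c = 5 / 116^0.2969 = 5 / 4.102 = 1.219
S₃ = 1.219 × 64.3^0.2969 = 1.219 × 3.443 ≈ 4.196

4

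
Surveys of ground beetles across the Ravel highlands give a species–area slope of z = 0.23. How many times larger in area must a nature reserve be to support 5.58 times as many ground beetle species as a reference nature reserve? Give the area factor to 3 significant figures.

(A₂/A₁)^0.23 = 5.58, so A₂/A₁ = 5.58^(1/0.23) = 5.58^4.348
ln(A₂/A₁) = ln 5.58 / 0.23 = 1.7192 / 0.23 = 7.4747
A₂/A₁ = e^7.4747 ≈ 1763

1760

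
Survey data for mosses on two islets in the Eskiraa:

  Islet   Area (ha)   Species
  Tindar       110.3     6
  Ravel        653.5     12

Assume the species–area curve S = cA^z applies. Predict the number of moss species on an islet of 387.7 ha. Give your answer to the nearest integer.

10

z = ln(12/6) / ln(653.5/110.3) = 0.6931 / 1.7791 = 0.3896
c = 6 / 110.3^0.3896 = 6 / 6.249 = 0.9602
S₃ = 0.9602 × 387.7^0.3896 = 0.9602 × 10.2 ≈ 9.791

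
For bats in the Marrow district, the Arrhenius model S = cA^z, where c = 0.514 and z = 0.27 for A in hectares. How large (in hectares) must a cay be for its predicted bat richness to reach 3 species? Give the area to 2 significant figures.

3 = 0.514 × A^0.27  ⇒  A^0.27 = 3/0.514 = 5.837
ln A = ln(5.837) / 0.27 = 1.7641 / 0.27 = 6.5339
A = e^6.5339 ≈ 688.1 hectares

690 hectares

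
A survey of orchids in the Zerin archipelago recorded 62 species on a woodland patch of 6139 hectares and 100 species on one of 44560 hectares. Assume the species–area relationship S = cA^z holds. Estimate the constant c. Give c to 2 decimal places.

7.57

z = ln(S₂/S₁) / ln(A₂/A₁) = ln(100/62) / ln(44560/6139) = 0.4780 / 1.9822 = 0.2412
c = S₁ / A₁^z = 62 / 6139^0.2412 = 62 / 8.195 = 7.565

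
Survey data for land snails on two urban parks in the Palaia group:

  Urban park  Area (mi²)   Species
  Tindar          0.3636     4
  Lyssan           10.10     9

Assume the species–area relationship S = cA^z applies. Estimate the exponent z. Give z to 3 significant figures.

0.244

Taking logs: ln S = ln c + z ln A, so z = (ln S₂ − ln S₁)/(ln A₂ − ln A₁).
z = ln(9/4) / ln(10.1/0.3636) = ln(2.25) / ln(27.78) = 0.8109 / 3.3242 = 0.2439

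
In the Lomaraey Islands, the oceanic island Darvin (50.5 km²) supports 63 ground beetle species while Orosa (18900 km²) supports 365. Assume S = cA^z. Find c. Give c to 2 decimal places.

19.69

z = ln(S₂/S₁) / ln(A₂/A₁) = ln(365/63) / ln(18900/50.5) = 1.7568 / 5.9249 = 0.2965
c = S₁ / A₁^z = 63 / 50.5^0.2965 = 63 / 3.199 = 19.69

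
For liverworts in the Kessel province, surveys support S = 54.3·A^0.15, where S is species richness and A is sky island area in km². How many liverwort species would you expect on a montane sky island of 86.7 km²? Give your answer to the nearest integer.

106 species

S = 54.3 × 86.7^0.15
ln S = ln 54.3 + 0.15 × ln 86.7 = 3.9945 + 0.15 × 4.4625 = 4.6639
S = e^4.6639 ≈ 106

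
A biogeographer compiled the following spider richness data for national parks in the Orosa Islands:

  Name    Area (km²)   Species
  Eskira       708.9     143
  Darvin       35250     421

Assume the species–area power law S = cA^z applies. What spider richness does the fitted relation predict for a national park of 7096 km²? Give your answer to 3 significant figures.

z = ln(421/143) / ln(35250/708.9) = 1.0798 / 3.9065 = 0.2764
c = 143 / 708.9^0.2764 = 143 / 6.137 = 23.3
S₃ = 23.3 × 7096^0.2764 = 23.3 × 11.6 ≈ 270.3

270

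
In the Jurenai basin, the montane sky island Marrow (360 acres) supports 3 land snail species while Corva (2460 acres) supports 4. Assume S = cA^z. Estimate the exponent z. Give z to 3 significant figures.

0.150

Taking logs: ln S = ln c + z ln A, so z = (ln S₂ − ln S₁)/(ln A₂ − ln A₁).
z = ln(4/3) / ln(2460/360) = ln(1.333) / ln(6.833) = 0.2877 / 1.9218 = 0.1497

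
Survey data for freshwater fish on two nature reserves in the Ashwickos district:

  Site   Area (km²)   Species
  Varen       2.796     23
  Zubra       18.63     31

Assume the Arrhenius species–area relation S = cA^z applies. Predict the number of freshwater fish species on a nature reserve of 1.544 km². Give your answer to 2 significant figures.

z = ln(31/23) / ln(18.63/2.796) = 0.2985 / 1.8966 = 0.1574
c = 23 / 2.796^0.1574 = 23 / 1.176 = 19.56
S₃ = 19.56 × 1.544^0.1574 = 19.56 × 1.071 ≈ 20.95

21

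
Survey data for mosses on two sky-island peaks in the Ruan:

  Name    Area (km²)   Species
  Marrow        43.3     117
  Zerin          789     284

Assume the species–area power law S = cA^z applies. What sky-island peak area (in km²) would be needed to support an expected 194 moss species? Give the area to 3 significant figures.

z = ln(284/117) / ln(789/43.3) = 0.8868 / 2.9026 = 0.3055
c = 117 / 43.3^0.3055 = 117 / 3.162 = 37
A = (194/37)^(1/0.3055) ⇒ ln A = ln(5.243)/0.3055 = 5.4233
A = e^5.4233 ≈ 226.6 km²

227 km²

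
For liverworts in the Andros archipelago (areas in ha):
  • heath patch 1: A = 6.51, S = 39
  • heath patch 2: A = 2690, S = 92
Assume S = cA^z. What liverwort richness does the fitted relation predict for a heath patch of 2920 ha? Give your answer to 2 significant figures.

z = ln(92/39) / ln(2690/6.51) = 0.8582 / 6.0240 = 0.1425
c = 39 / 6.51^0.1425 = 39 / 1.306 = 29.86
S₃ = 29.86 × 2920^0.1425 = 29.86 × 3.117 ≈ 93.08

93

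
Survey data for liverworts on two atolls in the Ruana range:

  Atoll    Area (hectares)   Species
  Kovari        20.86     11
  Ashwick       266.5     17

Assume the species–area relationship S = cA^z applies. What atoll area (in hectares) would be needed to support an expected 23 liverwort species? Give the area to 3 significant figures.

1560 hectares

z = ln(17/11) / ln(266.5/20.86) = 0.4353 / 2.5475 = 0.1709
c = 11 / 20.86^0.1709 = 11 / 1.681 = 6.546
A = (23/6.546)^(1/0.1709) ⇒ ln A = ln(3.514)/0.1709 = 7.3544
A = e^7.3544 ≈ 1563 hectares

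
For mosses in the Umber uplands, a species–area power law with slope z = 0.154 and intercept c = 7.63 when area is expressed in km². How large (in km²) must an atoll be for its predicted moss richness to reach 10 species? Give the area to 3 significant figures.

5.79 km²

10 = 7.63 × A^0.154  ⇒  A^0.154 = 10/7.63 = 1.311
ln A = ln(1.311) / 0.154 = 0.2705 / 0.154 = 1.7565
A = e^1.7565 ≈ 5.792 km²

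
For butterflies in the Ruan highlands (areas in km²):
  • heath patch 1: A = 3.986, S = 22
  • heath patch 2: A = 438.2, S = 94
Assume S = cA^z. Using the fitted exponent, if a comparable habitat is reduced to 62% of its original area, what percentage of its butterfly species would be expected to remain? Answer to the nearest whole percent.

z = ln(94/22) / ln(438.2/3.986) = 1.4523 / 4.6999 = 0.3090
S_new/S_old = (A_new/A_old)^z = 0.62^0.3090 = exp(0.3090 × -0.4780) = 0.8627

86%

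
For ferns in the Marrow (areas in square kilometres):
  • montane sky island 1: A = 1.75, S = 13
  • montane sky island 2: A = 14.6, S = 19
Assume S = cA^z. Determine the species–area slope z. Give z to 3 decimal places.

Taking logs: ln S = ln c + z ln A, so z = (ln S₂ − ln S₁)/(ln A₂ − ln A₁).
z = ln(19/13) / ln(14.6/1.75) = ln(1.462) / ln(8.343) = 0.3795 / 2.1214 = 0.1789

0.179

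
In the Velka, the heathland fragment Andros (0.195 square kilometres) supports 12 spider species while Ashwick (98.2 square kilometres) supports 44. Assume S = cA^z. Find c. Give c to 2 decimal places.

16.88

z = ln(S₂/S₁) / ln(A₂/A₁) = ln(44/12) / ln(98.2/0.195) = 1.2993 / 6.2218 = 0.2088
c = S₁ / A₁^z = 12 / 0.195^0.2088 = 12 / 0.7108 = 16.88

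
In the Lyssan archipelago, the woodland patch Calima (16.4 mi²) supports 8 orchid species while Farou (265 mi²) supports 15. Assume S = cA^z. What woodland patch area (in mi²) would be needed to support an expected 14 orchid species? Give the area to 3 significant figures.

195 mi²

z = ln(15/8) / ln(265/16.4) = 0.6286 / 2.7824 = 0.2259
c = 8 / 16.4^0.2259 = 8 / 1.881 = 4.252
A = (14/4.252)^(1/0.2259) ⇒ ln A = ln(3.292)/0.2259 = 5.2743
A = e^5.2743 ≈ 195.3 mi²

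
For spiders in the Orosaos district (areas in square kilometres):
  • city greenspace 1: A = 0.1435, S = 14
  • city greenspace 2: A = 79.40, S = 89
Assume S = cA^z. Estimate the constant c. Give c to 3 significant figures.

24.7

z = ln(S₂/S₁) / ln(A₂/A₁) = ln(89/14) / ln(79.4/0.1435) = 1.8496 / 6.3159 = 0.2928
c = S₁ / A₁^z = 14 / 0.1435^0.2928 = 14 / 0.5664 = 24.72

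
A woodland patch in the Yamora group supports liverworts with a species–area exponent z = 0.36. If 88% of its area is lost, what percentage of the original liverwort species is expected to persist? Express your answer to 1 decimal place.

S_new/S_old = (A_new/A_old)^z = 0.12^0.36
= exp(0.36 × ln 0.12) = exp(0.36 × -2.1203) = exp(-0.7633) ≈ 0.4661

46.6%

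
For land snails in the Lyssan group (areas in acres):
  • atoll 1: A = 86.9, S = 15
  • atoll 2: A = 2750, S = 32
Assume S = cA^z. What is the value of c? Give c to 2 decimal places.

5.63

z = ln(S₂/S₁) / ln(A₂/A₁) = ln(32/15) / ln(2750/86.9) = 0.7577 / 3.4546 = 0.2193
c = S₁ / A₁^z = 15 / 86.9^0.2193 = 15 / 2.662 = 5.634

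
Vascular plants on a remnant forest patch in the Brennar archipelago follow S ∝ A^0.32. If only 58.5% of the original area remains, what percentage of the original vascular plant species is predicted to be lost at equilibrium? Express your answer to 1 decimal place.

S_new/S_old = (A_new/A_old)^z = 0.585^0.32
= exp(0.32 × ln 0.585) = exp(0.32 × -0.5361) = exp(-0.1716) ≈ 0.8423
Fraction lost = 1 − 0.8423 = 0.1577

15.8%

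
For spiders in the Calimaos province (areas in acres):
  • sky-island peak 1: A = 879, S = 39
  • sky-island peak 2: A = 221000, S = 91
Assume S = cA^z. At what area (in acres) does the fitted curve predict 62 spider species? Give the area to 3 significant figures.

z = ln(91/39) / ln(221000/879) = 0.8473 / 5.5271 = 0.1533
c = 39 / 879^0.1533 = 39 / 2.827 = 13.8
A = (62/13.8)^(1/0.1533) ⇒ ln A = ln(4.494)/0.1533 = 9.8028
A = e^9.8028 ≈ 18084 acres

18100 acres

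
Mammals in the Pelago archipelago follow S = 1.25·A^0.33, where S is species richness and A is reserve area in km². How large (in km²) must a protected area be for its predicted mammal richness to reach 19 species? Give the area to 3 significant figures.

19 = 1.25 × A^0.33  ⇒  A^0.33 = 19/1.25 = 15.2
ln A = ln(15.2) / 0.33 = 2.7213 / 0.33 = 8.2463
A = e^8.2463 ≈ 3814 km²

3810 km²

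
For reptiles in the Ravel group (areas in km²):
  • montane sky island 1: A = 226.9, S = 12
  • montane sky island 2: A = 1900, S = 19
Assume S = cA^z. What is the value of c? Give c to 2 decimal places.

3.71

z = ln(S₂/S₁) / ln(A₂/A₁) = ln(19/12) / ln(1900/226.9) = 0.4595 / 2.1251 = 0.2162
c = S₁ / A₁^z = 12 / 226.9^0.2162 = 12 / 3.232 = 3.713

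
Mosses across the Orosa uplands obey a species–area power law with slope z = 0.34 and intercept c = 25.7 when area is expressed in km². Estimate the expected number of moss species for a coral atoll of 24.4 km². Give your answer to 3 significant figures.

S = 25.7 × 24.4^0.34
ln S = ln 25.7 + 0.34 × ln 24.4 = 3.2465 + 0.34 × 3.1946 = 4.3326
S = e^4.3326 ≈ 76.15

76.1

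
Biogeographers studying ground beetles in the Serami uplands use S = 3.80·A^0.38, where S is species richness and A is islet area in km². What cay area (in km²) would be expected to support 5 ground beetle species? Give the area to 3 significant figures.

5 = 3.8 × A^0.38  ⇒  A^0.38 = 5/3.8 = 1.316
ln A = ln(1.316) / 0.38 = 0.2744 / 0.38 = 0.7222
A = e^0.7222 ≈ 2.059 km²

2.06 km²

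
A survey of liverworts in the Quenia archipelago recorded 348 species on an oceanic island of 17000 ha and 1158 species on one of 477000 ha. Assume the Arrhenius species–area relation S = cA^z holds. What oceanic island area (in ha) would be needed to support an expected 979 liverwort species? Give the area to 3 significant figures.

299000 ha

z = ln(1158/348) / ln(477000/17000) = 1.2022 / 3.3343 = 0.3606
c = 348 / 17000^0.3606 = 348 / 33.53 = 10.38
A = (979/10.38)^(1/0.3606) ⇒ ln A = ln(94.31)/0.3606 = 12.6096
A = e^12.6096 ≈ 299410 ha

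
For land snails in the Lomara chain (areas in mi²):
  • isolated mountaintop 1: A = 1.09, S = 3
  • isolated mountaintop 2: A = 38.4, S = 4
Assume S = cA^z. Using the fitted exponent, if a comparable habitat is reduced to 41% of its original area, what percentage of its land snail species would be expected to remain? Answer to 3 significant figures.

z = ln(4/3) / ln(38.4/1.09) = 0.2877 / 3.5619 = 0.0808
S_new/S_old = (A_new/A_old)^z = 0.41^0.0808 = exp(0.0808 × -0.8916) = 0.9305

93.1%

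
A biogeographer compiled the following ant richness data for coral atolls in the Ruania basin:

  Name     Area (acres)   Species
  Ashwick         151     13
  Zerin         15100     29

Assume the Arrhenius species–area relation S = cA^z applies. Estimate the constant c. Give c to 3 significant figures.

z = ln(S₂/S₁) / ln(A₂/A₁) = ln(29/13) / ln(15100/151) = 0.8023 / 4.6052 = 0.1742
c = S₁ / A₁^z = 13 / 151^0.1742 = 13 / 2.397 = 5.424

5.42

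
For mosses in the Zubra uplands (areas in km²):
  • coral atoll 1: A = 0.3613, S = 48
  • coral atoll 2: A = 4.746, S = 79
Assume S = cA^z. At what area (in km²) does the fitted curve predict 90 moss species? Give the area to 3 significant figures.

z = ln(79/48) / ln(4.746/0.3613) = 0.4982 / 2.5753 = 0.1935
c = 48 / 0.3613^0.1935 = 48 / 0.8212 = 58.45
A = (90/58.45)^(1/0.1935) ⇒ ln A = ln(1.54)/0.1935 = 2.2311
A = e^2.2311 ≈ 9.31 km²

9.31 km²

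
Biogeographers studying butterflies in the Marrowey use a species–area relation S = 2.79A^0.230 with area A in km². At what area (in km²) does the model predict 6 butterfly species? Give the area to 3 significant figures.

6 = 2.79 × A^0.23  ⇒  A^0.23 = 6/2.79 = 2.151
ln A = ln(2.151) / 0.23 = 0.7657 / 0.23 = 3.3292
A = e^3.3292 ≈ 27.92 km²

27.9 km²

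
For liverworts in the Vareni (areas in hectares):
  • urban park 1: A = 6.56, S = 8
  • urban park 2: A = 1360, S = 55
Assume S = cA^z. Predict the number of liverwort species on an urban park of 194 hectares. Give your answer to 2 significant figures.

27

z = ln(55/8) / ln(1360/6.56) = 1.9279 / 5.3342 = 0.3614
c = 8 / 6.56^0.3614 = 8 / 1.974 = 4.054
S₃ = 4.054 × 194^0.3614 = 4.054 × 6.712 ≈ 27.21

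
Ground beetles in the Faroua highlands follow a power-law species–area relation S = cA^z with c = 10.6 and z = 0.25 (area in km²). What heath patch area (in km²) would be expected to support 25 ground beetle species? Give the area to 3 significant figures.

30.9 km²

25 = 10.6 × A^0.25  ⇒  A^0.25 = 25/10.6 = 2.358
ln A = ln(2.358) / 0.25 = 0.8580 / 0.25 = 3.4321
A = e^3.4321 ≈ 30.94 km²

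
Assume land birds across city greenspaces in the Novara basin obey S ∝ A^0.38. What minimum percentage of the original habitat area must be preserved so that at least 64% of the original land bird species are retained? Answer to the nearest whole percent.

Need (A_new/A_old)^0.38 = 0.64, so A_new/A_old = 0.64^(1/0.38) = 0.64^2.632
ln(A_new/A_old) = ln 0.64 / 0.38 = -0.4463 / 0.38 = -1.1744
A_new/A_old = e^-1.1744 ≈ 0.309

31%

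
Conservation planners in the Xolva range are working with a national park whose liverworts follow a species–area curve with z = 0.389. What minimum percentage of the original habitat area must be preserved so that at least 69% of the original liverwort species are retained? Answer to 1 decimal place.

38.5%

Need (A_new/A_old)^0.389 = 0.69, so A_new/A_old = 0.69^(1/0.389) = 0.69^2.571
ln(A_new/A_old) = ln 0.69 / 0.389 = -0.3711 / 0.389 = -0.9539
A_new/A_old = e^-0.9539 ≈ 0.3852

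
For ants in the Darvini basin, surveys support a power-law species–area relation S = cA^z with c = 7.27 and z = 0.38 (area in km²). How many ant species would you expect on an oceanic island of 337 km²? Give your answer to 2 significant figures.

66

S = 7.27 × 337^0.38
ln S = ln 7.27 + 0.38 × ln 337 = 1.9838 + 0.38 × 5.8201 = 4.1954
S = e^4.1954 ≈ 66.38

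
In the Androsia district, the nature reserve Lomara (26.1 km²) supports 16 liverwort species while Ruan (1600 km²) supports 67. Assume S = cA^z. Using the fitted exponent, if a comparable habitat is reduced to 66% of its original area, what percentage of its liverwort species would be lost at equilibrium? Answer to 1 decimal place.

13.5%

z = ln(67/16) / ln(1600/26.1) = 1.4321 / 4.1158 = 0.3480
S_new/S_old = (A_new/A_old)^z = 0.66^0.3480 = exp(0.3480 × -0.4155) = 0.8654
Fraction lost = 1 − 0.8654 = 0.1346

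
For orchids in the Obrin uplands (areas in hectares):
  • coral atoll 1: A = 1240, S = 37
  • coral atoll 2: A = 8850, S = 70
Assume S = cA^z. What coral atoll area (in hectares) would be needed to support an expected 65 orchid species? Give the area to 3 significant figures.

z = ln(70/37) / ln(8850/1240) = 0.6376 / 1.9653 = 0.3244
c = 37 / 1240^0.3244 = 37 / 10.08 = 3.67
A = (65/3.67)^(1/0.3244) ⇒ ln A = ln(17.71)/0.3244 = 8.8597
A = e^8.8597 ≈ 7043 hectares

7040 hectares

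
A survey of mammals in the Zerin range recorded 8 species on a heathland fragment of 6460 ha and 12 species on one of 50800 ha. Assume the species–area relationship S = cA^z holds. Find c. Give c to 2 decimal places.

z = ln(S₂/S₁) / ln(A₂/A₁) = ln(12/8) / ln(50800/6460) = 0.4055 / 2.0623 = 0.1966
c = S₁ / A₁^z = 8 / 6460^0.1966 = 8 / 5.612 = 1.425

1.43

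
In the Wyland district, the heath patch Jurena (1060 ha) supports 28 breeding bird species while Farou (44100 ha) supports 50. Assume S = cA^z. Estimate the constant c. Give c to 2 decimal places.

z = ln(S₂/S₁) / ln(A₂/A₁) = ln(50/28) / ln(44100/1060) = 0.5798 / 3.7282 = 0.1555
c = S₁ / A₁^z = 28 / 1060^0.1555 = 28 / 2.955 = 9.477

9.48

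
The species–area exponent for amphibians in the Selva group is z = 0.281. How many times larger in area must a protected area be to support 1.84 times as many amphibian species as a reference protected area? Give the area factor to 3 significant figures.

8.76

(A₂/A₁)^0.281 = 1.84, so A₂/A₁ = 1.84^(1/0.281) = 1.84^3.559
ln(A₂/A₁) = ln 1.84 / 0.281 = 0.6098 / 0.281 = 2.1700
A₂/A₁ = e^2.1700 ≈ 8.758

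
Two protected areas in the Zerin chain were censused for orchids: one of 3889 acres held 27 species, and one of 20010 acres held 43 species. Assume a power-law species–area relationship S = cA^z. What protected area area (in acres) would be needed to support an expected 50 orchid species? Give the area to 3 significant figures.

z = ln(43/27) / ln(20010/3889) = 0.4654 / 1.6381 = 0.2841
c = 27 / 3889^0.2841 = 27 / 10.47 = 2.579
A = (50/2.579)^(1/0.2841) ⇒ ln A = ln(19.38)/0.2841 = 10.4349
A = e^10.4349 ≈ 34026 acres

34000 acres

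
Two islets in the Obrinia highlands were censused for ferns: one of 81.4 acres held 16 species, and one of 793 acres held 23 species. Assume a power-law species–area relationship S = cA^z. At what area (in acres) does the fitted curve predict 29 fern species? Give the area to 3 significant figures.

3390 acres

z = ln(23/16) / ln(793/81.4) = 0.3629 / 2.2764 = 0.1594
c = 16 / 81.4^0.1594 = 16 / 2.016 = 7.935
A = (29/7.935)^(1/0.1594) ⇒ ln A = ln(3.655)/0.1594 = 8.1299
A = e^8.1299 ≈ 3394 acres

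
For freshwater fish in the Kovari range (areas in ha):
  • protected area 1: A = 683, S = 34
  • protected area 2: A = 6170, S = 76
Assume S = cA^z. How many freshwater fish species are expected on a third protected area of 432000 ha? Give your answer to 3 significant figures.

z = ln(76/34) / ln(6170/683) = 0.8044 / 2.2010 = 0.3655
c = 34 / 683^0.3655 = 34 / 10.86 = 3.13
S₃ = 3.13 × 432000^0.3655 = 3.13 × 114.7 ≈ 359.1

359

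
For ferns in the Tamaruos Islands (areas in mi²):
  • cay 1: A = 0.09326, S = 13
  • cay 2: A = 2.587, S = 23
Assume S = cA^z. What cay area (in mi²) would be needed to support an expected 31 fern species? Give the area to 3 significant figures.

14.7 mi²

z = ln(23/13) / ln(2.587/0.09326) = 0.5705 / 3.3229 = 0.1717
c = 13 / 0.09326^0.1717 = 13 / 0.6654 = 19.54
A = (31/19.54)^(1/0.1717) ⇒ ln A = ln(1.587)/0.1717 = 2.6889
A = e^2.6889 ≈ 14.72 mi²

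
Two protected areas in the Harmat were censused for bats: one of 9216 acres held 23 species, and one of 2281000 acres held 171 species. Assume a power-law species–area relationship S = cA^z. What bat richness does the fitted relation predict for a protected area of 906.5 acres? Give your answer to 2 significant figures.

9.9

z = ln(171/23) / ln(2281000/9216) = 2.0062 / 5.5114 = 0.3640
c = 23 / 9216^0.3640 = 23 / 27.74 = 0.8291
S₃ = 0.8291 × 906.5^0.3640 = 0.8291 × 11.93 ≈ 9.888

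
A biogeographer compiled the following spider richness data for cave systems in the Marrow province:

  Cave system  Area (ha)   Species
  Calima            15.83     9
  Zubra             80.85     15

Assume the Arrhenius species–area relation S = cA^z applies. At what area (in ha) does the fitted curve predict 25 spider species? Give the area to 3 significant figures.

413 ha

z = ln(15/9) / ln(80.85/15.83) = 0.5108 / 1.6307 = 0.3133
c = 9 / 15.83^0.3133 = 9 / 2.375 = 3.789
A = (25/3.789)^(1/0.3133) ⇒ ln A = ln(6.598)/0.3133 = 6.0233
A = e^6.0233 ≈ 412.9 ha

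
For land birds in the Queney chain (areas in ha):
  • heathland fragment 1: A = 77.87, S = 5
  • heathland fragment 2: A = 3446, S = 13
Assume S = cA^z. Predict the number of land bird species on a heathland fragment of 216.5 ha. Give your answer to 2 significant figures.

z = ln(13/5) / ln(3446/77.87) = 0.9555 / 3.7899 = 0.2521
c = 5 / 77.87^0.2521 = 5 / 2.998 = 1.668
S₃ = 1.668 × 216.5^0.2521 = 1.668 × 3.88 ≈ 6.47

6.5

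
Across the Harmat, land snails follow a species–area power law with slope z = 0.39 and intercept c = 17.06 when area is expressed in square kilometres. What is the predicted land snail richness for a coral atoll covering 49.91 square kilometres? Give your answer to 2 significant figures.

S = 17.06 × 49.91^0.39 = 17.06 × 4.595 ≈ 78.39

78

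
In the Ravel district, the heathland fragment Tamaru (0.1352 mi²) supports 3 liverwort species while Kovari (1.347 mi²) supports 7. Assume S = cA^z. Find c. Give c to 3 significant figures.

6.27

z = ln(S₂/S₁) / ln(A₂/A₁) = ln(7/3) / ln(1.347/0.1352) = 0.8473 / 2.2989 = 0.3686
c = S₁ / A₁^z = 3 / 0.1352^0.3686 = 3 / 0.4783 = 6.272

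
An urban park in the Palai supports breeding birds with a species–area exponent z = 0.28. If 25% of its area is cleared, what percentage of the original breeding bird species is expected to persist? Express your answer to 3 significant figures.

S_new/S_old = (A_new/A_old)^z = 0.75^0.28
= exp(0.28 × ln 0.75) = exp(0.28 × -0.2877) = exp(-0.0806) ≈ 0.9226

92.3%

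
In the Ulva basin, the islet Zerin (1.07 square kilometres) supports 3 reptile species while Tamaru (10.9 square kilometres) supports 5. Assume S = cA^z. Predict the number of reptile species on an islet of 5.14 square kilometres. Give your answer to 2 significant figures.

4.2

z = ln(5/3) / ln(10.9/1.07) = 0.5108 / 2.3211 = 0.2201
c = 3 / 1.07^0.2201 = 3 / 1.015 = 2.956
S₃ = 2.956 × 5.14^0.2201 = 2.956 × 1.434 ≈ 4.238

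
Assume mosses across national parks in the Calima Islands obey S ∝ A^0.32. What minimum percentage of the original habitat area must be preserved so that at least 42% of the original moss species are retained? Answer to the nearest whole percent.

7%

Need (A_new/A_old)^0.32 = 0.42, so A_new/A_old = 0.42^(1/0.32) = 0.42^3.125
ln(A_new/A_old) = ln 0.42 / 0.32 = -0.8675 / 0.32 = -2.7109
A_new/A_old = e^-2.7109 ≈ 0.06647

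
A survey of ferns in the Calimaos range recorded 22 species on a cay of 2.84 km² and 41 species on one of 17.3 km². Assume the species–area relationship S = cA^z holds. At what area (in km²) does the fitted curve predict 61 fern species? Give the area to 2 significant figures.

55 km²

z = ln(41/22) / ln(17.3/2.84) = 0.6225 / 1.8069 = 0.3445
c = 22 / 2.84^0.3445 = 22 / 1.433 = 15.35
A = (61/15.35)^(1/0.3445) ⇒ ln A = ln(3.973)/0.3445 = 4.0039
A = e^4.0039 ≈ 54.81 km²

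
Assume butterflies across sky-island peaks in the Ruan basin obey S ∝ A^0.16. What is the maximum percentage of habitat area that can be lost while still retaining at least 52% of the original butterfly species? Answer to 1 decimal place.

Need (A_new/A_old)^0.16 = 0.52, so A_new/A_old = 0.52^(1/0.16) = 0.52^6.25
ln(A_new/A_old) = ln 0.52 / 0.16 = -0.6539 / 0.16 = -4.0870
A_new/A_old = e^-4.0870 ≈ 0.01679
Fraction that can be lost = 1 − 0.01679 = 0.9832

98.3%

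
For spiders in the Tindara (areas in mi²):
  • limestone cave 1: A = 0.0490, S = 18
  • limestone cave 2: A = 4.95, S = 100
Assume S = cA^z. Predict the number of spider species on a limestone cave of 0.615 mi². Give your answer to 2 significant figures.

46

z = ln(100/18) / ln(4.95/0.049) = 1.7148 / 4.6153 = 0.3715
c = 18 / 0.049^0.3715 = 18 / 0.3261 = 55.2
S₃ = 55.2 × 0.615^0.3715 = 55.2 × 0.8348 ≈ 46.08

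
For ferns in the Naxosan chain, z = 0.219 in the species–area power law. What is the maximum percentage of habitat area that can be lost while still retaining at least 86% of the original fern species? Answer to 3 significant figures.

Need (A_new/A_old)^0.219 = 0.86, so A_new/A_old = 0.86^(1/0.219) = 0.86^4.566
ln(A_new/A_old) = ln 0.86 / 0.219 = -0.1508 / 0.219 = -0.6887
A_new/A_old = e^-0.6887 ≈ 0.5022
Fraction that can be lost = 1 − 0.5022 = 0.4978

49.8%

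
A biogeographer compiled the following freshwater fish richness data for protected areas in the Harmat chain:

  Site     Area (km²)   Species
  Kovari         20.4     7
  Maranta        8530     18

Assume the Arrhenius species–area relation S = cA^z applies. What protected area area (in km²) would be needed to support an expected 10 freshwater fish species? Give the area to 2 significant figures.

z = ln(18/7) / ln(8530/20.4) = 0.9445 / 6.0358 = 0.1565
c = 7 / 20.4^0.1565 = 7 / 1.603 = 4.367
A = (10/4.367)^(1/0.1565) ⇒ ln A = ln(2.29)/0.1565 = 5.2950
A = e^5.2950 ≈ 199.3 km²

200 km²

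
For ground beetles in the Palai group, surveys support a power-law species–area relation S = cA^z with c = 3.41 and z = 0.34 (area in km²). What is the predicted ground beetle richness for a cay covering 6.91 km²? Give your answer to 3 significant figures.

S = 3.41 × 6.91^0.34 = 3.41 × 1.929 ≈ 6.579

6.58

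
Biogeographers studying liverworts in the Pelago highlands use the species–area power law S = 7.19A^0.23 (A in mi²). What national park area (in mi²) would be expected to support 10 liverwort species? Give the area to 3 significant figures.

10 = 7.19 × A^0.23  ⇒  A^0.23 = 10/7.19 = 1.391
ln A = ln(1.391) / 0.23 = 0.3299 / 0.23 = 1.4343
A = e^1.4343 ≈ 4.197 mi²

4.20 mi²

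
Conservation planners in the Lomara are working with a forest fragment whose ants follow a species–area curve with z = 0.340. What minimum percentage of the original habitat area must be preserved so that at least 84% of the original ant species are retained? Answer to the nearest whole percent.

Need (A_new/A_old)^0.34 = 0.84, so A_new/A_old = 0.84^(1/0.34) = 0.84^2.941
ln(A_new/A_old) = ln 0.84 / 0.34 = -0.1744 / 0.34 = -0.5128
A_new/A_old = e^-0.5128 ≈ 0.5988

60%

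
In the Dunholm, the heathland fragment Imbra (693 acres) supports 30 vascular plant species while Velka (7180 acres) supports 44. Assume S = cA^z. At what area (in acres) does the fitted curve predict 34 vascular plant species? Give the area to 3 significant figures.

z = ln(44/30) / ln(7180/693) = 0.3830 / 2.3380 = 0.1638
c = 30 / 693^0.1638 = 30 / 2.92 = 10.27
A = (34/10.27)^(1/0.1638) ⇒ ln A = ln(3.309)/0.1638 = 7.3051
A = e^7.3051 ≈ 1488 acres

1490 acres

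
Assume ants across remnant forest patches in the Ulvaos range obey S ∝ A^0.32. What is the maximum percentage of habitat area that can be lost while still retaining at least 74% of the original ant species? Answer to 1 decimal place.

61.0%

Need (A_new/A_old)^0.32 = 0.74, so A_new/A_old = 0.74^(1/0.32) = 0.74^3.125
ln(A_new/A_old) = ln 0.74 / 0.32 = -0.3011 / 0.32 = -0.9410
A_new/A_old = e^-0.9410 ≈ 0.3903
Fraction that can be lost = 1 − 0.3903 = 0.6097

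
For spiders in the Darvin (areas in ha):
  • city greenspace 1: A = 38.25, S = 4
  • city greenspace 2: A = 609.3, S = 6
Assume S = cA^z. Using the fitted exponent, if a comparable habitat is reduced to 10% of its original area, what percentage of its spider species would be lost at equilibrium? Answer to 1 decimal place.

28.6%

z = ln(6/4) / ln(609.3/38.25) = 0.4055 / 2.7682 = 0.1465
S_new/S_old = (A_new/A_old)^z = 0.1^0.1465 = exp(0.1465 × -2.3026) = 0.7137
Fraction lost = 1 − 0.7137 = 0.2863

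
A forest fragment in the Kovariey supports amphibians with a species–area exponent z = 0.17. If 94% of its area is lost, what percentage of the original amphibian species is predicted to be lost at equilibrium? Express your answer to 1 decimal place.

38.0%

S_new/S_old = (A_new/A_old)^z = 0.06^0.17
= exp(0.17 × ln 0.06) = exp(0.17 × -2.8134) = exp(-0.4783) ≈ 0.6198
Fraction lost = 1 − 0.6198 = 0.3802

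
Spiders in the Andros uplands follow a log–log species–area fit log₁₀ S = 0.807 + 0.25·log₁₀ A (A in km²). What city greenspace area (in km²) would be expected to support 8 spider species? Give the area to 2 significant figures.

2.4 km²

8 = 6.412 × A^0.25  ⇒  A^0.25 = 8/6.412 = 1.248
ln A = ln(1.248) / 0.25 = 0.2213 / 0.25 = 0.8850
A = e^0.8850 ≈ 2.423 km²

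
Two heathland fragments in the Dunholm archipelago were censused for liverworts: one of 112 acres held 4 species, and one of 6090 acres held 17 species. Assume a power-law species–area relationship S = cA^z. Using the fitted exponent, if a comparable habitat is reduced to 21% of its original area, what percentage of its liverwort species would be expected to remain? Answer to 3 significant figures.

z = ln(17/4) / ln(6090/112) = 1.4469 / 3.9959 = 0.3621
S_new/S_old = (A_new/A_old)^z = 0.21^0.3621 = exp(0.3621 × -1.5606) = 0.5683

56.8%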